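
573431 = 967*593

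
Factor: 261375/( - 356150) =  - 615/838 = -  2^( - 1)*3^1*5^1 * 41^1*419^( - 1 ) 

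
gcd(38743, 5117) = 731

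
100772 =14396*7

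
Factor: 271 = 271^1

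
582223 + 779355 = 1361578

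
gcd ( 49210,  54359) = 19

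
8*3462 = 27696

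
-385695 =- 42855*9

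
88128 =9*9792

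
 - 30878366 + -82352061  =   - 113230427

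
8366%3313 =1740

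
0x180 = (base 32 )C0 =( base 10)384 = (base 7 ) 1056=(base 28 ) DK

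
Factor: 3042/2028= 3/2 = 2^( - 1)*3^1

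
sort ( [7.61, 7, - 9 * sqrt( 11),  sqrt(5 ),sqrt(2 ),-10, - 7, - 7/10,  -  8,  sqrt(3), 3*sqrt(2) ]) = [ - 9 * sqrt(11 ), - 10, - 8,-7, - 7/10, sqrt ( 2),sqrt( 3 ), sqrt( 5 ),3*sqrt( 2), 7,7.61 ] 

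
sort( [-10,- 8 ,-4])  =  [ - 10,-8,  -  4] 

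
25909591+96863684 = 122773275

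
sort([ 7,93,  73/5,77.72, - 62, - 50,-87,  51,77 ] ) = [-87,-62,-50,7, 73/5,51,77, 77.72,93 ]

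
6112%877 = 850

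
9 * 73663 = 662967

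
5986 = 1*5986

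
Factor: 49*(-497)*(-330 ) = 2^1*3^1*5^1*7^3*11^1*71^1 = 8036490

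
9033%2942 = 207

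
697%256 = 185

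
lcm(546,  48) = 4368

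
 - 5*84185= - 420925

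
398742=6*66457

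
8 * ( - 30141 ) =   -  241128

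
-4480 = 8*( - 560) 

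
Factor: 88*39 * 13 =2^3*3^1*11^1*13^2 =44616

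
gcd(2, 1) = 1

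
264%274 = 264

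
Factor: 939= 3^1*313^1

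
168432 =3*56144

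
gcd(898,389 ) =1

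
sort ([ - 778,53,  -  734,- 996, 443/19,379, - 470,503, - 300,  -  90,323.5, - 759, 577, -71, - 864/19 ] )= [ - 996,  -  778, - 759,  -  734, - 470, - 300, - 90, - 71, - 864/19,443/19,53,323.5,379, 503,577] 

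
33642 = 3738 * 9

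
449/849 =449/849  =  0.53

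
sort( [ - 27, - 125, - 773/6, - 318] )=[ - 318, - 773/6, - 125, - 27 ]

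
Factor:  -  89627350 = -2^1*  5^2 * 1792547^1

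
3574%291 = 82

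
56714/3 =56714/3 = 18904.67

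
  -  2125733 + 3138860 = 1013127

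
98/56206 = 49/28103 = 0.00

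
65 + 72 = 137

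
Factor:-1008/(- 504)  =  2 = 2^1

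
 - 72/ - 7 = 10+2/7 = 10.29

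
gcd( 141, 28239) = 3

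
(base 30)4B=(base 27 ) 4n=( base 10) 131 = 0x83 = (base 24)5b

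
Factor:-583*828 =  - 2^2*3^2 * 11^1*23^1*53^1 = -482724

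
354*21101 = 7469754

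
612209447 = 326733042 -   -  285476405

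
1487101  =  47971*31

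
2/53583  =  2/53583 = 0.00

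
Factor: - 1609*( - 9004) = 2^2* 1609^1 * 2251^1= 14487436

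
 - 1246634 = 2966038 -4212672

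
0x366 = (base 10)870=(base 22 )1HC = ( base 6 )4010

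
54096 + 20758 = 74854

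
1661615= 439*3785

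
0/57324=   0 = 0.00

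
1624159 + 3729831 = 5353990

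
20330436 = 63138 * 322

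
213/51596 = 213/51596 = 0.00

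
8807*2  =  17614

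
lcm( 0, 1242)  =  0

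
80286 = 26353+53933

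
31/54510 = 31/54510 = 0.00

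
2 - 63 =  - 61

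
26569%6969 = 5662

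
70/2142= 5/153 = 0.03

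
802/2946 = 401/1473= 0.27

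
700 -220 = 480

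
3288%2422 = 866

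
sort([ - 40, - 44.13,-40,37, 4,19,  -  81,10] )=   [ - 81, -44.13, - 40, - 40,4, 10,19, 37]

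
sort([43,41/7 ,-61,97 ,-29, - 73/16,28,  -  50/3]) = [ -61,  -  29,  -  50/3, - 73/16, 41/7, 28,43,  97]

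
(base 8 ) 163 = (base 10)115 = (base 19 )61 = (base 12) 97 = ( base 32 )3J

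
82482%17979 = 10566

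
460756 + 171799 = 632555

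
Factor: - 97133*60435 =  - 5870232855 = - 3^2*5^1*17^1*79^1 * 137^1* 709^1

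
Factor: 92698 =2^1*46349^1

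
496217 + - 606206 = - 109989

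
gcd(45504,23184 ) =144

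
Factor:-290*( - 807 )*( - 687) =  - 2^1*3^2*5^1 * 29^1*229^1*269^1 = - 160778610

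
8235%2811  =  2613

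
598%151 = 145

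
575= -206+781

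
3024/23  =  3024/23 = 131.48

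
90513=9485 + 81028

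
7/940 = 7/940 = 0.01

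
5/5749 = 5/5749 = 0.00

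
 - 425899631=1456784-427356415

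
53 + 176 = 229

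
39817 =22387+17430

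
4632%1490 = 162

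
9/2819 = 9/2819 = 0.00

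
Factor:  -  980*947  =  -928060 = - 2^2*5^1*7^2*947^1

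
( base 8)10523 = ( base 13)2032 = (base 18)DC7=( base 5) 120220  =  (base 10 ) 4435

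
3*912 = 2736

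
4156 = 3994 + 162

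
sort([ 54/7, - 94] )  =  [ - 94 , 54/7]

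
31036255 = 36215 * 857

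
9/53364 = 3/17788 = 0.00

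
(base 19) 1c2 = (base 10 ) 591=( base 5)4331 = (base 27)lo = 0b1001001111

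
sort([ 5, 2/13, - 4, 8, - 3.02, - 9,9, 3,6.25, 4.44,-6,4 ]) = [ - 9, - 6, - 4, - 3.02,2/13,3 , 4,4.44,5,6.25, 8, 9]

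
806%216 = 158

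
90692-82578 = 8114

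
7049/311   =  22 +207/311 = 22.67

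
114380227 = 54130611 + 60249616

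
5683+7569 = 13252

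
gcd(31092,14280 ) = 12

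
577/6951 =577/6951 = 0.08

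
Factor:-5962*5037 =- 30030594 = -2^1*3^1*11^1  *  23^1* 73^1*271^1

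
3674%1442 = 790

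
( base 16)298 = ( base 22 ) 184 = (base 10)664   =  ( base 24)13G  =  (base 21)1AD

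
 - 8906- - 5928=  - 2978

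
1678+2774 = 4452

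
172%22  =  18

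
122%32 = 26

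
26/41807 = 26/41807 = 0.00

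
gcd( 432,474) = 6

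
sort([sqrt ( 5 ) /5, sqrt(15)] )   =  [sqrt(5) /5,sqrt(15 )]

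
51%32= 19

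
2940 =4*735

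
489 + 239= 728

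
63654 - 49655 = 13999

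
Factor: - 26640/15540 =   -  2^2 * 3^1 * 7^( -1) = - 12/7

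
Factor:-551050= - 2^1*5^2*103^1*107^1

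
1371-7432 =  -6061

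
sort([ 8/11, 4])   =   [ 8/11, 4]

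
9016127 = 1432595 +7583532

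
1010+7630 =8640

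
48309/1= 48309=48309.00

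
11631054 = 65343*178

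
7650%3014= 1622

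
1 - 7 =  - 6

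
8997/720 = 12 + 119/240 =12.50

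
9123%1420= 603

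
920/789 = 1+131/789 = 1.17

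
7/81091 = 7/81091 = 0.00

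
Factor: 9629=9629^1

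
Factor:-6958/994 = - 7=- 7^1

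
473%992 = 473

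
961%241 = 238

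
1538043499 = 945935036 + 592108463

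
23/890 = 23/890 =0.03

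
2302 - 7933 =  - 5631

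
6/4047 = 2/1349 = 0.00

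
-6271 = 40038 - 46309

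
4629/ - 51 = -91+4/17=- 90.76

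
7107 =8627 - 1520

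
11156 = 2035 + 9121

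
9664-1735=7929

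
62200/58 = 31100/29 = 1072.41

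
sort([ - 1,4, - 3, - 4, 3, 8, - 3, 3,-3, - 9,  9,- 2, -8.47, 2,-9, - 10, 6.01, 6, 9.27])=[ - 10, - 9, - 9, - 8.47,-4, - 3, - 3, - 3, - 2 , - 1, 2,3,  3, 4 , 6,  6.01, 8, 9,9.27] 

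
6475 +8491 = 14966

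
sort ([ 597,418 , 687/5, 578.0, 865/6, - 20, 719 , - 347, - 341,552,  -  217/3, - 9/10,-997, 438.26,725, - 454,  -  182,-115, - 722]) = [ - 997,-722, - 454, - 347,-341 ,  -  182, - 115, - 217/3, - 20, - 9/10, 687/5,865/6, 418, 438.26,552,578.0, 597, 719,725 ] 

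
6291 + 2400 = 8691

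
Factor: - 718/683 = -2^1*359^1*683^( - 1 )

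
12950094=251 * 51594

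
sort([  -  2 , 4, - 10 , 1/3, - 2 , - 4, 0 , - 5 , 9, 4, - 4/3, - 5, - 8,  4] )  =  [  -  10,- 8,-5, - 5 , - 4, -2, - 2, - 4/3,0, 1/3,4,  4 , 4, 9]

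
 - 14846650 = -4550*3263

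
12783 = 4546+8237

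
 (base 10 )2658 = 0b101001100010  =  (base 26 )3o6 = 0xa62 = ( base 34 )2a6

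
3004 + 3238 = 6242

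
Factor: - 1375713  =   - 3^2*152857^1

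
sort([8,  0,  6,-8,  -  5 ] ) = [ -8, - 5,0,6,8] 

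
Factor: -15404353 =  - 15404353^1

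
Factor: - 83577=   -  3^1*13^1*2143^1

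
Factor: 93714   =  2^1*3^1*15619^1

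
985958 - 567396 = 418562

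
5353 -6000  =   - 647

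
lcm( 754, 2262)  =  2262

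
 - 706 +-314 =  - 1020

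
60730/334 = 30365/167 = 181.83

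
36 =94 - 58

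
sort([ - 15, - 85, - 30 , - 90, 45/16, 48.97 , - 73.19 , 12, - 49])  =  [ - 90, - 85, - 73.19, - 49, - 30, - 15, 45/16, 12, 48.97]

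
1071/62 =1071/62  =  17.27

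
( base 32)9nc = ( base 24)H74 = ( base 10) 9964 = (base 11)7539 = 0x26EC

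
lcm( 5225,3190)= 303050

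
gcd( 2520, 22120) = 280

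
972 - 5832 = - 4860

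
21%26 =21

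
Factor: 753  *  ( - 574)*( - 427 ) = 184558794=2^1*3^1*7^2*41^1 *61^1 * 251^1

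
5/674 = 5/674 = 0.01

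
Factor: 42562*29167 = 1241405854 = 2^1 *13^1*1637^1*  29167^1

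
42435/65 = 8487/13 = 652.85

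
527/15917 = 527/15917 =0.03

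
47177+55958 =103135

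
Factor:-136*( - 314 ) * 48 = 2049792 =2^8*3^1*17^1*157^1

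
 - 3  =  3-6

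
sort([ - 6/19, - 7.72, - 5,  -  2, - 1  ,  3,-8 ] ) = [ - 8,-7.72, - 5,- 2, - 1, - 6/19, 3]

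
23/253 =1/11 = 0.09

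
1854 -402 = 1452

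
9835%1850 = 585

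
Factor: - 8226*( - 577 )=4746402 = 2^1* 3^2*457^1*577^1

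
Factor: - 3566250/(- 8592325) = 2^1*3^2*5^2*7^(-1)*37^( - 1) *317^1*1327^( - 1 ) = 142650/343693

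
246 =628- 382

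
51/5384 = 51/5384=0.01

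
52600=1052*50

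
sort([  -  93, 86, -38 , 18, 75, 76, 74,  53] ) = [-93, -38, 18,53, 74,75,76, 86 ] 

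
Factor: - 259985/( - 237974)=2^( - 1)*5^1*163^1*373^( - 1 ) =815/746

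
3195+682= 3877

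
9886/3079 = 3 + 649/3079 = 3.21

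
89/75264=89/75264 = 0.00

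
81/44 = 1+37/44 = 1.84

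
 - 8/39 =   -  1 + 31/39 = - 0.21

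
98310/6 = 16385 = 16385.00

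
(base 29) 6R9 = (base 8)13316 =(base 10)5838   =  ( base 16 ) 16ce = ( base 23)b0j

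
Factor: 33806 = 2^1*16903^1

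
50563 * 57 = 2882091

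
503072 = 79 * 6368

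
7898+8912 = 16810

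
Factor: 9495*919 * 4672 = 2^6*3^2*5^1*73^1*211^1*919^1 = 40767428160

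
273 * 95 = 25935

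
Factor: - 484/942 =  - 242/471 = - 2^1*3^( - 1) * 11^2*157^( - 1)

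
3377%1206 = 965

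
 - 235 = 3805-4040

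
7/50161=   7/50161 = 0.00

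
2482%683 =433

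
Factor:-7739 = -71^1*109^1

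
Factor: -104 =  - 2^3*13^1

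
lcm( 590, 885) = 1770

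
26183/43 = 26183/43= 608.91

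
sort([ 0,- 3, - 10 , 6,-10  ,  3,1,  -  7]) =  [-10, - 10,  -  7, - 3, 0, 1,3,  6]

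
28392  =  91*312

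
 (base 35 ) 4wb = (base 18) 10B1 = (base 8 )13617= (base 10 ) 6031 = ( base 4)1132033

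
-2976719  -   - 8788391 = 5811672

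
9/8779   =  9/8779 = 0.00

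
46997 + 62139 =109136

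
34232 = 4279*8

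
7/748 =7/748 =0.01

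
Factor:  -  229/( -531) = 3^(  -  2) * 59^( - 1 ) * 229^1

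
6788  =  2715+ 4073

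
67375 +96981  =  164356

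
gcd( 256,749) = 1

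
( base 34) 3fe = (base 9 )5425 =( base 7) 14432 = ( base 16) f98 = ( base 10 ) 3992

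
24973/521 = 24973/521 =47.93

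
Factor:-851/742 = - 2^( - 1) * 7^ ( - 1)*23^1* 37^1 * 53^( - 1) 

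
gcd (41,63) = 1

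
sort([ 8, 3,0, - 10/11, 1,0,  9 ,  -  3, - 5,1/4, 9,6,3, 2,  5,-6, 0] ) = [ - 6,- 5, - 3, - 10/11,0,0 , 0,1/4,1, 2,  3, 3, 5,6, 8, 9, 9 ] 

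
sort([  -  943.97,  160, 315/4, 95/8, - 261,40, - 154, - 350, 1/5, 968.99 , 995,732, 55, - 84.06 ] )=[ - 943.97, - 350, - 261, - 154, - 84.06,1/5, 95/8,40,55, 315/4,160, 732 , 968.99,995 ]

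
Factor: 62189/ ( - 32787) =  - 3^( - 2) * 3643^ ( - 1) * 62189^1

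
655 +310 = 965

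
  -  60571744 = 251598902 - 312170646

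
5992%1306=768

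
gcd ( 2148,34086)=6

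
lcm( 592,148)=592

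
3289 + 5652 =8941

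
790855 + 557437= 1348292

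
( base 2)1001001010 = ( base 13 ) 361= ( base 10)586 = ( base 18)1ea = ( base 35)GQ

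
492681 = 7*70383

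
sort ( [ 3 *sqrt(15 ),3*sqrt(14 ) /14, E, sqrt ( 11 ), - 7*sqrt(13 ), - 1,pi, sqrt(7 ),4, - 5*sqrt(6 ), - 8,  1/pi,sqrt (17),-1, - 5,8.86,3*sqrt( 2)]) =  [ - 7*sqrt(13 ), -5*sqrt(6), - 8, - 5, - 1, - 1,1/pi,3*sqrt(14) /14,sqrt( 7),E,pi,sqrt(11),4 , sqrt ( 17),3*sqrt(2), 8.86, 3*sqrt(15 )] 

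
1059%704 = 355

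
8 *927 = 7416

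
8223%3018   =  2187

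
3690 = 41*90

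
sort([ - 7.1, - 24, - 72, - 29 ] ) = [-72 ,-29, -24, - 7.1]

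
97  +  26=123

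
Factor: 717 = 3^1*239^1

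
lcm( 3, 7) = 21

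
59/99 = 59/99 = 0.60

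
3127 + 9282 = 12409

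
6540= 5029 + 1511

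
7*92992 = 650944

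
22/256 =11/128 = 0.09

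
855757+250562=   1106319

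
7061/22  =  7061/22 = 320.95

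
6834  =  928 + 5906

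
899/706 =1 + 193/706 = 1.27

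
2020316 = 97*20828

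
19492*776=15125792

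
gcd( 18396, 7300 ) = 292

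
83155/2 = 41577 + 1/2 = 41577.50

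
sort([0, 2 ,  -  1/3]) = [ - 1/3,0,2]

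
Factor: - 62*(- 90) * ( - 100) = -2^4*3^2*5^3 * 31^1 = - 558000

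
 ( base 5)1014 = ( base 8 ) 206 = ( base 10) 134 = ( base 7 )251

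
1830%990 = 840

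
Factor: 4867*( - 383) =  - 31^1*157^1*383^1  =  - 1864061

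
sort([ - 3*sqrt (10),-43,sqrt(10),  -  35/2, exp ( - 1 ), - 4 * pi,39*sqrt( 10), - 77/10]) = [ - 43, - 35/2,-4 * pi ,  -  3*sqrt(10 ), - 77/10, exp( - 1 ),  sqrt(10 ) , 39 * sqrt( 10)]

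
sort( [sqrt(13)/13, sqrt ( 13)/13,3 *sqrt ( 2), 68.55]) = [ sqrt( 13 )/13,sqrt(13)/13,3*sqrt(2 ), 68.55]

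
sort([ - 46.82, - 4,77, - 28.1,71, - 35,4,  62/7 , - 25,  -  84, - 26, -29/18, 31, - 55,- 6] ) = [ - 84 , - 55, - 46.82, - 35, - 28.1, - 26,- 25,- 6, - 4, - 29/18,4,62/7,31,71,77 ] 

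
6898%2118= 544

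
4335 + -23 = 4312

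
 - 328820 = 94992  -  423812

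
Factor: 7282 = 2^1*11^1*331^1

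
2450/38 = 1225/19 = 64.47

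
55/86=55/86 = 0.64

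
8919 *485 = 4325715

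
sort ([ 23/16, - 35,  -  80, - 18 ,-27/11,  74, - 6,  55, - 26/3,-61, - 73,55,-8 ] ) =[  -  80, - 73 , -61,-35, - 18,-26/3,  -  8,  -  6, -27/11,23/16, 55,55, 74 ] 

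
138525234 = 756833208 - 618307974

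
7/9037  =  1/1291=0.00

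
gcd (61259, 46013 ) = 11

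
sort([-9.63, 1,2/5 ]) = [-9.63,2/5,1]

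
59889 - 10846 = 49043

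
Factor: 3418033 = 3418033^1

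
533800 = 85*6280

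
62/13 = 62/13 = 4.77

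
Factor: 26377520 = 2^4*5^1*13^2*1951^1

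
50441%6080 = 1801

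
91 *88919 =8091629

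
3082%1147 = 788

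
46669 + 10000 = 56669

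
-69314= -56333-12981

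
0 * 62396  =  0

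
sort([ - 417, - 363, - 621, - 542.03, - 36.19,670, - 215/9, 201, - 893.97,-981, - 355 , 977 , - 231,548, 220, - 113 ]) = [ - 981, - 893.97, - 621, - 542.03, - 417, - 363,-355, - 231 ,-113, - 36.19,-215/9, 201,220 , 548,  670, 977 ] 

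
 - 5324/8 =  -  666 + 1/2= - 665.50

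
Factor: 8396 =2^2*2099^1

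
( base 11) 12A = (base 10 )153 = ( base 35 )4d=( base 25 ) 63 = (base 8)231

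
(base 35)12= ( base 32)15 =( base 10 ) 37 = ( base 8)45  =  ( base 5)122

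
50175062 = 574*87413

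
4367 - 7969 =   -  3602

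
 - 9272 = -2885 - 6387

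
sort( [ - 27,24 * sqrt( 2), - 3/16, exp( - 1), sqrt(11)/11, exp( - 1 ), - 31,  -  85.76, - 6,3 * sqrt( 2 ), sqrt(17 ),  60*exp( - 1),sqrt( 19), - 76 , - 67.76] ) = [ - 85.76, - 76, - 67.76, - 31,  -  27, - 6, - 3/16, sqrt ( 11)/11, exp( - 1), exp( - 1), sqrt ( 17),3*sqrt( 2 ) , sqrt( 19 ),60 * exp( - 1),24*sqrt(2 )]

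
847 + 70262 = 71109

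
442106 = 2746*161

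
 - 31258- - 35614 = 4356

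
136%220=136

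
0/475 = 0 =0.00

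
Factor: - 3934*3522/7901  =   - 13855548/7901=   - 2^2*3^1*7^1*281^1*587^1*7901^( - 1) 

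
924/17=924/17  =  54.35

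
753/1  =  753=   753.00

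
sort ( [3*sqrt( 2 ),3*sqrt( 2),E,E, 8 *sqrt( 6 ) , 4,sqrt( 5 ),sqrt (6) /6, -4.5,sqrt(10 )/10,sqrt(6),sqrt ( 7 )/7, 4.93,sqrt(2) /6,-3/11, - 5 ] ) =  [ - 5,- 4.5 , - 3/11,sqrt(2)/6, sqrt(10) /10,sqrt( 7)/7, sqrt( 6 ) /6, sqrt( 5),  sqrt( 6), E,E, 4 , 3 * sqrt( 2),3 * sqrt(  2 ), 4.93,8*sqrt( 6)]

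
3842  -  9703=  - 5861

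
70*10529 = 737030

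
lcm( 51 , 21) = 357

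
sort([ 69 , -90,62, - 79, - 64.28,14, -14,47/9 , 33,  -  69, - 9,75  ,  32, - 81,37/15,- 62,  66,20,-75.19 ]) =[ - 90, - 81,-79,-75.19, - 69,-64.28, - 62, - 14,-9,37/15,47/9  ,  14,20,32, 33,62,66, 69, 75]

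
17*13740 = 233580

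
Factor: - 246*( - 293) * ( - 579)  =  -41733162  =  - 2^1*3^2*41^1 * 193^1 * 293^1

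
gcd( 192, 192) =192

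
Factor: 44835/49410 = 2^(  -  1)*3^(-3)*7^2= 49/54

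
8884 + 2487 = 11371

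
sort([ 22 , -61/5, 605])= [ - 61/5, 22,605 ] 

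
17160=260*66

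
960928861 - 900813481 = 60115380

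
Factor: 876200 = 2^3*5^2*13^1*337^1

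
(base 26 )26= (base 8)72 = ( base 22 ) 2E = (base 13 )46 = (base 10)58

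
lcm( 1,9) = 9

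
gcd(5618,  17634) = 2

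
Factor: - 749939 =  - 749939^1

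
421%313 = 108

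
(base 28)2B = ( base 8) 103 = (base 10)67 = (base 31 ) 25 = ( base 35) 1W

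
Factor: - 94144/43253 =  - 2^6*7^(-1)* 37^( - 1)* 167^( - 1)*1471^1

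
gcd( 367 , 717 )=1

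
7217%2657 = 1903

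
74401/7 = 74401/7 = 10628.71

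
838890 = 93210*9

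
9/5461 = 9/5461 = 0.00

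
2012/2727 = 2012/2727  =  0.74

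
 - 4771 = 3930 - 8701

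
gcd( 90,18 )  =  18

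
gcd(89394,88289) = 1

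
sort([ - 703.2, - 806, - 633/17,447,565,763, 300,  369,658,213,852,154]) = [ - 806, - 703.2, - 633/17,154,213, 300, 369,447,565, 658,763,852 ] 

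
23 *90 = 2070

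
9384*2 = 18768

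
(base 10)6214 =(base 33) 5na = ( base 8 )14106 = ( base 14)239C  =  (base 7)24055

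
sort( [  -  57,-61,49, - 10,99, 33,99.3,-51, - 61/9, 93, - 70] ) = [- 70,  -  61, - 57, - 51, - 10,-61/9, 33, 49, 93,99,99.3]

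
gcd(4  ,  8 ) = 4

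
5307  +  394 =5701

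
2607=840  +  1767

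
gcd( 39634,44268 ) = 14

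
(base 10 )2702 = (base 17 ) 95G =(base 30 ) 302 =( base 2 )101010001110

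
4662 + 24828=29490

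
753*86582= 65196246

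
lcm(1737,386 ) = 3474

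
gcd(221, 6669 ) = 13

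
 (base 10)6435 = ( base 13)2C10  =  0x1923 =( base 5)201220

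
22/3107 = 22/3107 = 0.01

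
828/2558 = 414/1279 = 0.32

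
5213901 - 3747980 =1465921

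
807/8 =807/8 = 100.88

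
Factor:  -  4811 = -17^1 * 283^1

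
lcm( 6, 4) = 12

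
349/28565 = 349/28565 = 0.01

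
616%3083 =616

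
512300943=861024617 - 348723674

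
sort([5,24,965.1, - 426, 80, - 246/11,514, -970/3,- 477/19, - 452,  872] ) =[-452,  -  426,-970/3, - 477/19, - 246/11, 5, 24, 80, 514,872,  965.1]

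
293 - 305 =  -  12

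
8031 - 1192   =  6839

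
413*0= 0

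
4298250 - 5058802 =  - 760552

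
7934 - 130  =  7804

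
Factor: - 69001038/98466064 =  - 2^( - 3 )*3^3 * 173^( - 1 )*839^1*1523^1*35573^( - 1) = - 34500519/49233032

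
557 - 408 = 149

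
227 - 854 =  - 627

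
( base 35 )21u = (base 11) 1987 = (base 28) 35n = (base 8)4723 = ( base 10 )2515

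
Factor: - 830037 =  - 3^1*13^1  *21283^1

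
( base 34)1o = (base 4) 322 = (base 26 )26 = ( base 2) 111010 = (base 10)58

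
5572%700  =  672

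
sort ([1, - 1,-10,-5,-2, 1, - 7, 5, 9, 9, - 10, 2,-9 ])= [ - 10, - 10, - 9, - 7, -5, - 2 , - 1, 1, 1, 2,5, 9,9 ]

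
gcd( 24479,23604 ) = 7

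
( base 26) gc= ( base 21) K8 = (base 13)26c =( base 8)654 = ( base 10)428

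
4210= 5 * 842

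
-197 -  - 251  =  54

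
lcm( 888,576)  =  21312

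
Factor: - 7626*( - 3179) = 2^1*3^1*11^1*17^2*31^1*41^1 = 24243054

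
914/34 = 457/17=26.88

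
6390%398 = 22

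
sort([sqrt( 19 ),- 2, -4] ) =[  -  4, -2,sqrt( 19 )]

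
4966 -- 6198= 11164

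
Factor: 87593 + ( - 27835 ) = 59758=2^1* 29879^1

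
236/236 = 1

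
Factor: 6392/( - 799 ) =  - 8= - 2^3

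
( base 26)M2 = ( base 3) 210021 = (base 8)1076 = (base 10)574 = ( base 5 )4244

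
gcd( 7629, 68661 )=7629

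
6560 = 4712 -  - 1848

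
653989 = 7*93427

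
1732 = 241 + 1491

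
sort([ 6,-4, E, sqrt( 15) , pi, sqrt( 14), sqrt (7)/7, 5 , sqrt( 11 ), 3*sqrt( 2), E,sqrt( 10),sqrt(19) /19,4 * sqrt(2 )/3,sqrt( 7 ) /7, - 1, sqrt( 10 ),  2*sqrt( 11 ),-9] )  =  [ - 9, -4, - 1,sqrt( 19)/19, sqrt( 7) /7, sqrt( 7 )/7,  4*sqrt(2)/3, E, E, pi, sqrt(10 ),sqrt (10),  sqrt( 11),sqrt( 14 ), sqrt( 15 ), 3*sqrt ( 2 ), 5,6, 2 *sqrt(11 ) ]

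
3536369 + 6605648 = 10142017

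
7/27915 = 7/27915 =0.00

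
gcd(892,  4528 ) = 4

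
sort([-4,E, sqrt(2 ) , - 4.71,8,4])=[ - 4.71, - 4,sqrt(2),  E,  4,8 ] 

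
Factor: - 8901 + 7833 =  - 1068 = - 2^2*3^1*89^1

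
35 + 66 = 101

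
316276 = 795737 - 479461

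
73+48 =121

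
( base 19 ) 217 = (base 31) o4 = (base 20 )1H8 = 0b1011101100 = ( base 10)748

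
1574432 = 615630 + 958802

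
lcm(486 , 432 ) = 3888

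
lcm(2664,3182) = 114552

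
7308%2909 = 1490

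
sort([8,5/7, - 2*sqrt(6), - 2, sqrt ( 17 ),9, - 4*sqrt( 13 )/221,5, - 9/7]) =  [ - 2*sqrt( 6 ), - 2, - 9/7,  -  4 * sqrt(13 )/221, 5/7,sqrt(17),5,8,9]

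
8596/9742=4298/4871 = 0.88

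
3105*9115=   28302075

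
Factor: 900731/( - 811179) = - 3^( - 2 )*13^1 * 359^1*467^( - 1) =-4667/4203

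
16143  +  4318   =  20461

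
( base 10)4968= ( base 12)2A60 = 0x1368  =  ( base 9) 6730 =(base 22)A5I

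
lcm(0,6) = 0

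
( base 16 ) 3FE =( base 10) 1022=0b1111111110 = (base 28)18e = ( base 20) 2b2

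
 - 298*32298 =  - 9624804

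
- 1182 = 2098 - 3280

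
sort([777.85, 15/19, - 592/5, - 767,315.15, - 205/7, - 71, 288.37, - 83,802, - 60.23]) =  [ - 767, - 592/5,  -  83 , - 71, - 60.23, - 205/7, 15/19,288.37,315.15,777.85, 802 ] 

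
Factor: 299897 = 13^1*17^1*23^1 * 59^1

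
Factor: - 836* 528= - 2^6*3^1* 11^2 * 19^1= - 441408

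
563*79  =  44477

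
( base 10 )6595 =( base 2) 1100111000011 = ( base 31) 6QN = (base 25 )ADK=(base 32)6e3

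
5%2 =1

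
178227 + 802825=981052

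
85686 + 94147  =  179833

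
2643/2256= 881/752 = 1.17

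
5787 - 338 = 5449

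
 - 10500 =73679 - 84179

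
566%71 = 69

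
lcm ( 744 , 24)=744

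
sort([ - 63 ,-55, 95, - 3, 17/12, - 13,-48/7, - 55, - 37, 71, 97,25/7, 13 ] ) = [ - 63, - 55,  -  55, - 37, - 13, - 48/7, - 3, 17/12, 25/7, 13, 71, 95,97 ] 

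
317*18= 5706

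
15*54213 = 813195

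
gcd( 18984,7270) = 2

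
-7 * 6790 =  - 47530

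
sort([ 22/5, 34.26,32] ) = [ 22/5, 32,34.26 ]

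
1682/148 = 841/74 = 11.36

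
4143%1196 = 555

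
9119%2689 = 1052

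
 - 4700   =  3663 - 8363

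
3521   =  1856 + 1665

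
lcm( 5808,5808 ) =5808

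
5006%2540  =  2466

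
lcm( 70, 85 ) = 1190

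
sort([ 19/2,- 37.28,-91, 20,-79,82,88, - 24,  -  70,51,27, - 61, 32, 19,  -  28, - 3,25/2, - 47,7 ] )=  [-91,-79, - 70,- 61, - 47, - 37.28,  -  28, - 24,-3,  7,19/2,  25/2,  19,20,  27, 32,51,  82, 88]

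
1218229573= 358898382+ 859331191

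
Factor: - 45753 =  - 3^1*101^1*151^1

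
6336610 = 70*90523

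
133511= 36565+96946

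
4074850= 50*81497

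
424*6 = 2544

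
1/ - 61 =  - 1/61 =- 0.02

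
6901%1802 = 1495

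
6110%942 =458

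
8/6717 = 8/6717  =  0.00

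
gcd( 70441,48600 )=1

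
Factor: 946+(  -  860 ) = 86=2^1*43^1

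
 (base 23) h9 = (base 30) da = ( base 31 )cs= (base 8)620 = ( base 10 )400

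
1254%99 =66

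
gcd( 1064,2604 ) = 28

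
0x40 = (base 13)4C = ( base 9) 71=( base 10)64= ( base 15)44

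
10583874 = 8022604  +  2561270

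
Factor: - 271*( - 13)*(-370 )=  - 2^1 * 5^1 * 13^1*37^1 * 271^1= - 1303510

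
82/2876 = 41/1438=0.03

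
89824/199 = 89824/199 = 451.38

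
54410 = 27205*2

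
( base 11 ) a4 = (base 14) 82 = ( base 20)5e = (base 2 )1110010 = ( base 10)114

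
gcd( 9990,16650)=3330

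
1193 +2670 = 3863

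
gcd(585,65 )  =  65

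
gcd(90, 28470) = 30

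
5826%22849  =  5826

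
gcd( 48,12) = 12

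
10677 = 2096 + 8581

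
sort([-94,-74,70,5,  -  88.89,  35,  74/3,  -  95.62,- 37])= [  -  95.62,-94,-88.89, - 74, - 37,  5,  74/3,35,70]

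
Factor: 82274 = 2^1*31^1*1327^1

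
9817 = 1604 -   -  8213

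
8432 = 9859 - 1427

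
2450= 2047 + 403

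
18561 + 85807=104368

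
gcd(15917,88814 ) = 11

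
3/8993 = 3/8993 = 0.00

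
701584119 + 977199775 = 1678783894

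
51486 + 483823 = 535309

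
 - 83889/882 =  - 96+87/98 = - 95.11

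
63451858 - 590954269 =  -527502411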